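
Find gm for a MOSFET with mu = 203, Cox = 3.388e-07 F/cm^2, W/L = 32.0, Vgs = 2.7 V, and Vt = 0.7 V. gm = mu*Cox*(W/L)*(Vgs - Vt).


Step 1: Vov = Vgs - Vt = 2.7 - 0.7 = 2.0 V
Step 2: gm = mu * Cox * (W/L) * Vov
Step 3: gm = 203 * 3.388e-07 * 32.0 * 2.0 = 4.40e-03 S

4.40e-03


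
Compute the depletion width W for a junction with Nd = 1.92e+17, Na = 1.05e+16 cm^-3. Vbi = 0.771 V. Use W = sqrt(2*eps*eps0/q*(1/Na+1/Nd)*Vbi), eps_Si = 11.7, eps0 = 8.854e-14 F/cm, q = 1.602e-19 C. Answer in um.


Step 1: 1/Na + 1/Nd = 1/1.05e+16 + 1/1.92e+17 = 1.00446e-16
Step 2: 2*eps*eps0/q = 2*11.7*8.854e-14/1.602e-19 = 1.293281e+07
Step 3: W^2 = 1.293281e+07 * 1.00446e-16 * 0.771 = 1.00157e-09
Step 4: W = sqrt(1.00157e-09) = 3.165e-05 cm = 0.3165 um

0.3165


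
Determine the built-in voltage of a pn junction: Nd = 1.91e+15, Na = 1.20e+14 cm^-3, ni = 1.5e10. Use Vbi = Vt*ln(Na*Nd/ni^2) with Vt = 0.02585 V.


Step 1: Compute Na*Nd/ni^2 = 1.20e+14 * 1.91e+15 / (1.5e10)^2 = 1.0187e+09
Step 2: ln(1.0187e+09) = 20.7418
Step 3: Vbi = 0.02585 * 20.7418 = 0.536 V

0.536


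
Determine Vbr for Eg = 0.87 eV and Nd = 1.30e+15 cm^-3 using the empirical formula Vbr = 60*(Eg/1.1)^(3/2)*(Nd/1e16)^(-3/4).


Step 1: Eg/1.1 = 0.87/1.1 = 0.790909
Step 2: (Eg/1.1)^1.5 = 0.790909^1.5 = 0.703380
Step 3: (Nd/1e16)^(-0.75) = (0.13)^(-0.75) = 4.618942
Step 4: Vbr = 60 * 0.703380 * 4.618942 = 194.9 V

194.9


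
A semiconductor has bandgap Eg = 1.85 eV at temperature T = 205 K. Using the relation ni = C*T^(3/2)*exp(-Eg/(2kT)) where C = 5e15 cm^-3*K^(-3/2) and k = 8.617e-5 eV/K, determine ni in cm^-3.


Step 1: Compute kT = 8.617e-5 * 205 = 0.01766485 eV
Step 2: Exponent = -Eg/(2kT) = -1.85/(2*0.01766485) = -52.36388
Step 3: T^(3/2) = 205^1.5 = 2935.15
Step 4: ni = 5e15 * 2935.15 * exp(-52.36388) = 2.66e-04 cm^-3

2.66e-04


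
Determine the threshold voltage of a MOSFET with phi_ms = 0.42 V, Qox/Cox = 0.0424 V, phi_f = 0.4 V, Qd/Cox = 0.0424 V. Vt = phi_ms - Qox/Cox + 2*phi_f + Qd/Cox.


Step 1: Vt = phi_ms - Qox/Cox + 2*phi_f + Qd/Cox
Step 2: Vt = 0.42 - 0.0424 + 2*0.4 + 0.0424
Step 3: Vt = 0.42 - 0.0424 + 0.8 + 0.0424
Step 4: Vt = 1.22 V

1.22


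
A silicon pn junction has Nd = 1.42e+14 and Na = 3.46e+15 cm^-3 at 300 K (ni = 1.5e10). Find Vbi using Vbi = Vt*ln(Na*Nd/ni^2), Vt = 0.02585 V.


Step 1: Compute Na*Nd/ni^2 = 3.46e+15 * 1.42e+14 / (1.5e10)^2 = 2.1836e+09
Step 2: ln(2.1836e+09) = 21.5042
Step 3: Vbi = 0.02585 * 21.5042 = 0.556 V

0.556


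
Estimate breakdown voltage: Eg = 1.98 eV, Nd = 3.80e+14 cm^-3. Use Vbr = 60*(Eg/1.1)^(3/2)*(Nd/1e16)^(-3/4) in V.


Step 1: Eg/1.1 = 1.98/1.1 = 1.800000
Step 2: (Eg/1.1)^1.5 = 1.800000^1.5 = 2.414953
Step 3: (Nd/1e16)^(-0.75) = (0.038)^(-0.75) = 11.618827
Step 4: Vbr = 60 * 2.414953 * 11.618827 = 1683.5 V

1683.5


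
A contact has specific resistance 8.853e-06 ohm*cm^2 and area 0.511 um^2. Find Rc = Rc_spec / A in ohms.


Step 1: Convert area to cm^2: 0.511 um^2 = 5.1100e-09 cm^2
Step 2: Rc = Rc_spec / A = 8.853e-06 / 5.1100e-09
Step 3: Rc = 1.73e+03 ohms

1.73e+03


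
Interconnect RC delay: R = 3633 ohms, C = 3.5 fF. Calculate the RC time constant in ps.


Step 1: tau = R * C
Step 2: tau = 3633 * 3.5 fF = 3633 * 3.5e-15 F
Step 3: tau = 1.27155e-11 s = 12.7155 ps

12.7155


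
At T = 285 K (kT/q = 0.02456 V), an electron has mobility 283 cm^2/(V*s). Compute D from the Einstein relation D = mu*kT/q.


Step 1: D = mu * (kT/q)
Step 2: D = 283 * 0.02456
Step 3: D = 6.95 cm^2/s

6.95


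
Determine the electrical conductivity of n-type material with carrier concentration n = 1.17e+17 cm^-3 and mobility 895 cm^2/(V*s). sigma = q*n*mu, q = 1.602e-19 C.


Step 1: sigma = q * n * mu
Step 2: sigma = 1.602e-19 * 1.17e+17 * 895
Step 3: sigma = 1.678e+01 S/cm

1.678e+01


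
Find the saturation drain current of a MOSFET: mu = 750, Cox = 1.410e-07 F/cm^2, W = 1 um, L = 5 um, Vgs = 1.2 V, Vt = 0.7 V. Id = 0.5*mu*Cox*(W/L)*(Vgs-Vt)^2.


Step 1: Overdrive voltage Vov = Vgs - Vt = 1.2 - 0.7 = 0.5 V
Step 2: W/L = 1/5 = 0.2
Step 3: Id = 0.5 * 750 * 1.410e-07 * 0.2 * 0.5^2
Step 4: Id = 2.64e-06 A

2.64e-06


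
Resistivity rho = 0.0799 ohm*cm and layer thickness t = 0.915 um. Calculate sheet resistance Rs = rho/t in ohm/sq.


Step 1: Convert thickness to cm: t = 0.915 um = 9.1500e-05 cm
Step 2: Rs = rho / t = 0.0799 / 9.1500e-05
Step 3: Rs = 873.2 ohm/sq

873.2


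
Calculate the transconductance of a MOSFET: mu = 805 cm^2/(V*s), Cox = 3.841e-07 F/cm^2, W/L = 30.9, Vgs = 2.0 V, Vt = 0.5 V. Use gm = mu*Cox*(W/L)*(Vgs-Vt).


Step 1: Vov = Vgs - Vt = 2.0 - 0.5 = 1.5 V
Step 2: gm = mu * Cox * (W/L) * Vov
Step 3: gm = 805 * 3.841e-07 * 30.9 * 1.5 = 1.43e-02 S

1.43e-02


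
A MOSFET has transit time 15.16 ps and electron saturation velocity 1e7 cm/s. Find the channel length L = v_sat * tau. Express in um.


Step 1: tau in seconds = 15.16 ps * 1e-12 = 1.5160e-11 s
Step 2: L = v_sat * tau = 1e7 * 1.5160e-11 = 1.5160e-04 cm
Step 3: L in um = 1.5160e-04 * 1e4 = 1.516 um

1.516


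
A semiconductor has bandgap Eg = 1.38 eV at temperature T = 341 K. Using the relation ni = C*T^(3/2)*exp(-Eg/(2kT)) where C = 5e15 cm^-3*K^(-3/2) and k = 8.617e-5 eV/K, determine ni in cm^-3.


Step 1: Compute kT = 8.617e-5 * 341 = 0.02938397 eV
Step 2: Exponent = -Eg/(2kT) = -1.38/(2*0.02938397) = -23.48219
Step 3: T^(3/2) = 341^1.5 = 6296.97
Step 4: ni = 5e15 * 6296.97 * exp(-23.48219) = 1.99e+09 cm^-3

1.99e+09


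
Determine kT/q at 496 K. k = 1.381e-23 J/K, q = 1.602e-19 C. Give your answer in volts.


Step 1: kT = 1.381e-23 * 496 = 6.84976e-21 J
Step 2: Vt = kT/q = 6.84976e-21 / 1.602e-19
Step 3: Vt = 0.04276 V

0.04276


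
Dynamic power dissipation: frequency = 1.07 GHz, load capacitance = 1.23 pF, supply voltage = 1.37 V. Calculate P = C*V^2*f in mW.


Step 1: V^2 = 1.37^2 = 1.8769 V^2
Step 2: P = C*V^2*f = 1.23e-12 F * 1.8769 * 1.07e9 Hz
Step 3: P = 2.47018809e-03 W
Step 4: P = 2.47 mW

2.47


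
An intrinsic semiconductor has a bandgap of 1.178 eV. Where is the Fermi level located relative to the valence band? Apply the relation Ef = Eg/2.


Step 1: For an intrinsic semiconductor, the Fermi level sits at midgap.
Step 2: Ef = Eg / 2 = 1.178 / 2 = 0.589 eV

0.589


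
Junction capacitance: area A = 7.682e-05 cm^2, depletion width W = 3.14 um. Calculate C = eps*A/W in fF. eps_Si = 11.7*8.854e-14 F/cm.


Step 1: eps_Si = 11.7 * 8.854e-14 = 1.035918e-12 F/cm
Step 2: W in cm = 3.14 * 1e-4 = 3.14e-04 cm
Step 3: C = 1.035918e-12 * 7.682e-05 / 3.14e-04 = 2.534370e-13 F
Step 4: C = 253.44 fF

253.44


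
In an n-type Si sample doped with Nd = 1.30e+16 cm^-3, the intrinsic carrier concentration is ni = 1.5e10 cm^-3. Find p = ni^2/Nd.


Step 1: Since Nd >> ni, n ≈ Nd = 1.30e+16 cm^-3
Step 2: p = ni^2 / n = (1.5e10)^2 / 1.30e+16
Step 3: p = 2.25e20 / 1.30e+16 = 1.73e+04 cm^-3

1.73e+04


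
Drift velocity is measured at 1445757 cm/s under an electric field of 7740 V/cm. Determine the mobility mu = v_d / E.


Step 1: mu = v_d / E
Step 2: mu = 1445757 / 7740
Step 3: mu = 186.79 cm^2/(V*s)

186.79


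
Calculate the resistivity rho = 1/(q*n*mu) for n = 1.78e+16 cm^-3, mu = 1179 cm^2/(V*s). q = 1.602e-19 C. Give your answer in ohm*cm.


Step 1: sigma = q * n * mu = 1.602e-19 * 1.78e+16 * 1179 = 3.36199e+00 S/cm
Step 2: rho = 1 / sigma = 1 / 3.36199e+00 = 0.2974 ohm*cm

0.2974


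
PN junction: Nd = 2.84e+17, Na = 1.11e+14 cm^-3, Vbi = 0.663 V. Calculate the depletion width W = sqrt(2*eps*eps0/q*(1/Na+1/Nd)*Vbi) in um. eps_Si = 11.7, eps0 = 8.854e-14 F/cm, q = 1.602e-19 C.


Step 1: 1/Na + 1/Nd = 1/1.11e+14 + 1/2.84e+17 = 9.01253e-15
Step 2: 2*eps*eps0/q = 2*11.7*8.854e-14/1.602e-19 = 1.293281e+07
Step 3: W^2 = 1.293281e+07 * 9.01253e-15 * 0.663 = 7.72775e-08
Step 4: W = sqrt(7.72775e-08) = 2.780e-04 cm = 2.78 um

2.78


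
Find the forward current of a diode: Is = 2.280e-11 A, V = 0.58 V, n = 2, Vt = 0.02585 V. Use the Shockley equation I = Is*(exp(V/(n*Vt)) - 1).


Step 1: V/(n*Vt) = 0.58/(2*0.02585) = 11.2186
Step 2: exp(11.2186) = 7.4503e+04
Step 3: I = 2.280e-11 * (7.4503e+04 - 1) = 1.70e-06 A

1.70e-06


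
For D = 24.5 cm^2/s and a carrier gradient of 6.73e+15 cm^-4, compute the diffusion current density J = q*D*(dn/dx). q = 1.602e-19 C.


Step 1: J = q * D * (dn/dx)
Step 2: J = 1.602e-19 * 24.5 * 6.73e+15
Step 3: J = 2.64e-02 A/cm^2

2.64e-02


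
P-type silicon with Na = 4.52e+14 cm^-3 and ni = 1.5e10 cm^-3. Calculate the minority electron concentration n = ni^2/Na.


Step 1: Majority hole concentration p ≈ Na = 4.52e+14 cm^-3
Step 2: n = ni^2 / Na = (1.5e10)^2 / 4.52e+14
Step 3: n = 4.98e+05 cm^-3

4.98e+05


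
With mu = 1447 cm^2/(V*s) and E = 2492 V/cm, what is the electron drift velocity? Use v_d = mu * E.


Step 1: v_d = mu * E
Step 2: v_d = 1447 * 2492 = 3605924
Step 3: v_d = 3.61e+06 cm/s

3.61e+06


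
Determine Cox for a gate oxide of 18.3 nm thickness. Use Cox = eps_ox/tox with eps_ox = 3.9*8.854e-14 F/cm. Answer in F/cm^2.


Step 1: eps_ox = 3.9 * 8.854e-14 = 3.45306e-13 F/cm
Step 2: tox in cm = 18.3 nm * 1e-7 = 1.8300e-06 cm
Step 3: Cox = 3.45306e-13 / 1.8300e-06 = 1.89e-07 F/cm^2

1.89e-07


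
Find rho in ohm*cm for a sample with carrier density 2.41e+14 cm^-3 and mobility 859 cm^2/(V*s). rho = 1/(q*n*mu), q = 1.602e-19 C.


Step 1: sigma = q * n * mu = 1.602e-19 * 2.41e+14 * 859 = 3.31644e-02 S/cm
Step 2: rho = 1 / sigma = 1 / 3.31644e-02 = 30.15 ohm*cm

30.15


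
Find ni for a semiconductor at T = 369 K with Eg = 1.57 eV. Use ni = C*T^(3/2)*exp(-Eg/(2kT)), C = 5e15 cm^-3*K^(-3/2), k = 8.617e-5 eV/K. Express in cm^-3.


Step 1: Compute kT = 8.617e-5 * 369 = 0.03179673 eV
Step 2: Exponent = -Eg/(2kT) = -1.57/(2*0.03179673) = -24.68807
Step 3: T^(3/2) = 369^1.5 = 7088.26
Step 4: ni = 5e15 * 7088.26 * exp(-24.68807) = 6.72e+08 cm^-3

6.72e+08


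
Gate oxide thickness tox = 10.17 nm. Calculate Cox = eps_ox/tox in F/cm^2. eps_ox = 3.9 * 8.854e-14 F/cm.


Step 1: eps_ox = 3.9 * 8.854e-14 = 3.45306e-13 F/cm
Step 2: tox in cm = 10.17 nm * 1e-7 = 1.0170e-06 cm
Step 3: Cox = 3.45306e-13 / 1.0170e-06 = 3.40e-07 F/cm^2

3.40e-07


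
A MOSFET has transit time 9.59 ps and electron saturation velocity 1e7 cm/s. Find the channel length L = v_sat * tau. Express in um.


Step 1: tau in seconds = 9.59 ps * 1e-12 = 9.5900e-12 s
Step 2: L = v_sat * tau = 1e7 * 9.5900e-12 = 9.5900e-05 cm
Step 3: L in um = 9.5900e-05 * 1e4 = 0.959 um

0.959


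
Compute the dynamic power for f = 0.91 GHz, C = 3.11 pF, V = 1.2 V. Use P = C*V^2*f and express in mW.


Step 1: V^2 = 1.2^2 = 1.44 V^2
Step 2: P = C*V^2*f = 3.11e-12 F * 1.44 * 0.91e9 Hz
Step 3: P = 4.075344e-03 W
Step 4: P = 4.075 mW

4.075


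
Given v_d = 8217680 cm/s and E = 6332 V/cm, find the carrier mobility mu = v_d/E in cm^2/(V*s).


Step 1: mu = v_d / E
Step 2: mu = 8217680 / 6332
Step 3: mu = 1297.8 cm^2/(V*s)

1297.8


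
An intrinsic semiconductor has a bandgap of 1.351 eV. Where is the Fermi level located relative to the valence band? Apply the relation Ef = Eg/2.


Step 1: For an intrinsic semiconductor, the Fermi level sits at midgap.
Step 2: Ef = Eg / 2 = 1.351 / 2 = 0.6755 eV

0.6755


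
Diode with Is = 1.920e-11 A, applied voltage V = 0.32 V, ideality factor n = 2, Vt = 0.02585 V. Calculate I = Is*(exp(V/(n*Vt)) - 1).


Step 1: V/(n*Vt) = 0.32/(2*0.02585) = 6.1896
Step 2: exp(6.1896) = 4.8765e+02
Step 3: I = 1.920e-11 * (4.8765e+02 - 1) = 9.34e-09 A

9.34e-09


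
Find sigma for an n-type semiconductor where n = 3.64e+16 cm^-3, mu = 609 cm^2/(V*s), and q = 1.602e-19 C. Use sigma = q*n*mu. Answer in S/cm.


Step 1: sigma = q * n * mu
Step 2: sigma = 1.602e-19 * 3.64e+16 * 609
Step 3: sigma = 3.551e+00 S/cm

3.551e+00


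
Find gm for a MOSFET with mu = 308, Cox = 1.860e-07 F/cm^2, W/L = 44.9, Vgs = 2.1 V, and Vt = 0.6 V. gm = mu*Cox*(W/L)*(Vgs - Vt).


Step 1: Vov = Vgs - Vt = 2.1 - 0.6 = 1.5 V
Step 2: gm = mu * Cox * (W/L) * Vov
Step 3: gm = 308 * 1.860e-07 * 44.9 * 1.5 = 3.86e-03 S

3.86e-03


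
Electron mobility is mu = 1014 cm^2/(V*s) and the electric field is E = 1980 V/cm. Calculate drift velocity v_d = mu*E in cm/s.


Step 1: v_d = mu * E
Step 2: v_d = 1014 * 1980 = 2007720
Step 3: v_d = 2.01e+06 cm/s

2.01e+06


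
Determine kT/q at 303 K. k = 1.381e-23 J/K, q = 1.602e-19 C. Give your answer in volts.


Step 1: kT = 1.381e-23 * 303 = 4.18443e-21 J
Step 2: Vt = kT/q = 4.18443e-21 / 1.602e-19
Step 3: Vt = 0.02612 V

0.02612


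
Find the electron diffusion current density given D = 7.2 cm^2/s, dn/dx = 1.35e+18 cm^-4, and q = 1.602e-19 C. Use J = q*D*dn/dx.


Step 1: J = q * D * (dn/dx)
Step 2: J = 1.602e-19 * 7.2 * 1.35e+18
Step 3: J = 1.56e+00 A/cm^2

1.56e+00


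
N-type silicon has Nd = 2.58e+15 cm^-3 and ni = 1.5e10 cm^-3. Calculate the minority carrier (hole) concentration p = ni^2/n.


Step 1: Since Nd >> ni, n ≈ Nd = 2.58e+15 cm^-3
Step 2: p = ni^2 / n = (1.5e10)^2 / 2.58e+15
Step 3: p = 2.25e20 / 2.58e+15 = 8.72e+04 cm^-3

8.72e+04


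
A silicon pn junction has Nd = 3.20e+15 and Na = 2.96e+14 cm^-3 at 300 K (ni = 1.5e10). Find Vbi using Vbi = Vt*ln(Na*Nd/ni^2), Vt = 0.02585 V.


Step 1: Compute Na*Nd/ni^2 = 2.96e+14 * 3.20e+15 / (1.5e10)^2 = 4.2098e+09
Step 2: ln(4.2098e+09) = 22.1607
Step 3: Vbi = 0.02585 * 22.1607 = 0.573 V

0.573


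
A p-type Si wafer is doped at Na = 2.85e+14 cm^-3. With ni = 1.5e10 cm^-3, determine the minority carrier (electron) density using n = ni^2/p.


Step 1: Majority hole concentration p ≈ Na = 2.85e+14 cm^-3
Step 2: n = ni^2 / Na = (1.5e10)^2 / 2.85e+14
Step 3: n = 7.89e+05 cm^-3

7.89e+05


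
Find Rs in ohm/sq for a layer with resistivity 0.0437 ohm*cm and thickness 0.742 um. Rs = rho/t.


Step 1: Convert thickness to cm: t = 0.742 um = 7.4200e-05 cm
Step 2: Rs = rho / t = 0.0437 / 7.4200e-05
Step 3: Rs = 588.9 ohm/sq

588.9


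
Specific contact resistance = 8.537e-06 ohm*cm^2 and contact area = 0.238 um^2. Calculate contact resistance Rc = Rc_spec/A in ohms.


Step 1: Convert area to cm^2: 0.238 um^2 = 2.3800e-09 cm^2
Step 2: Rc = Rc_spec / A = 8.537e-06 / 2.3800e-09
Step 3: Rc = 3.59e+03 ohms

3.59e+03


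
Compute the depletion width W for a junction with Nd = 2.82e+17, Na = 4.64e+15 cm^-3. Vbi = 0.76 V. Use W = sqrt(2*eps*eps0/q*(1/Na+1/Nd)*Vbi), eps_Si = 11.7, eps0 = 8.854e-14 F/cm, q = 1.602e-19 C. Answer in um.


Step 1: 1/Na + 1/Nd = 1/4.64e+15 + 1/2.82e+17 = 2.19063e-16
Step 2: 2*eps*eps0/q = 2*11.7*8.854e-14/1.602e-19 = 1.293281e+07
Step 3: W^2 = 1.293281e+07 * 2.19063e-16 * 0.76 = 2.15316e-09
Step 4: W = sqrt(2.15316e-09) = 4.640e-05 cm = 0.464 um

0.464


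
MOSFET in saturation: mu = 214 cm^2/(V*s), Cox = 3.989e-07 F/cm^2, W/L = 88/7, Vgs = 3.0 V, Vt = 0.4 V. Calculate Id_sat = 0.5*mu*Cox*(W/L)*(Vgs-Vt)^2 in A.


Step 1: Overdrive voltage Vov = Vgs - Vt = 3.0 - 0.4 = 2.6 V
Step 2: W/L = 88/7 = 12.5714
Step 3: Id = 0.5 * 214 * 3.989e-07 * 12.5714 * 2.6^2
Step 4: Id = 3.63e-03 A

3.63e-03


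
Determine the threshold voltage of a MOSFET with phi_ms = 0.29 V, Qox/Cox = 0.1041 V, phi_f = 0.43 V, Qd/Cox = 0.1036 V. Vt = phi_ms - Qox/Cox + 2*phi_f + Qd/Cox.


Step 1: Vt = phi_ms - Qox/Cox + 2*phi_f + Qd/Cox
Step 2: Vt = 0.29 - 0.1041 + 2*0.43 + 0.1036
Step 3: Vt = 0.29 - 0.1041 + 0.86 + 0.1036
Step 4: Vt = 1.1495 V

1.1495


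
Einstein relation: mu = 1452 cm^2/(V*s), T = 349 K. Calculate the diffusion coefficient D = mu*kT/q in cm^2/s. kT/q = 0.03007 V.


Step 1: D = mu * (kT/q)
Step 2: D = 1452 * 0.03007
Step 3: D = 43.66 cm^2/s

43.66


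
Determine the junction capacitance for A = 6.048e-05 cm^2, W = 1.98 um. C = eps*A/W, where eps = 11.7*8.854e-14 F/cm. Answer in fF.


Step 1: eps_Si = 11.7 * 8.854e-14 = 1.035918e-12 F/cm
Step 2: W in cm = 1.98 * 1e-4 = 1.98e-04 cm
Step 3: C = 1.035918e-12 * 6.048e-05 / 1.98e-04 = 3.164259e-13 F
Step 4: C = 316.43 fF

316.43


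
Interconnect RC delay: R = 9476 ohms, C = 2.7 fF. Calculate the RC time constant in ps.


Step 1: tau = R * C
Step 2: tau = 9476 * 2.7 fF = 9476 * 2.7e-15 F
Step 3: tau = 2.55852e-11 s = 25.5852 ps

25.5852


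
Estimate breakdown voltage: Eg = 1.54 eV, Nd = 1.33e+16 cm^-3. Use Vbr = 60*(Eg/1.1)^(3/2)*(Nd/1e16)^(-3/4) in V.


Step 1: Eg/1.1 = 1.54/1.1 = 1.400000
Step 2: (Eg/1.1)^1.5 = 1.400000^1.5 = 1.656502
Step 3: (Nd/1e16)^(-0.75) = (1.33)^(-0.75) = 0.807442
Step 4: Vbr = 60 * 1.656502 * 0.807442 = 80.3 V

80.3


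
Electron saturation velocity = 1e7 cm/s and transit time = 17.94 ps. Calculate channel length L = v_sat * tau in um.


Step 1: tau in seconds = 17.94 ps * 1e-12 = 1.7940e-11 s
Step 2: L = v_sat * tau = 1e7 * 1.7940e-11 = 1.7940e-04 cm
Step 3: L in um = 1.7940e-04 * 1e4 = 1.794 um

1.794


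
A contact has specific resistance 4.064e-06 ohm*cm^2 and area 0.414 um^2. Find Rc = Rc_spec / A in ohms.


Step 1: Convert area to cm^2: 0.414 um^2 = 4.1400e-09 cm^2
Step 2: Rc = Rc_spec / A = 4.064e-06 / 4.1400e-09
Step 3: Rc = 9.82e+02 ohms

9.82e+02


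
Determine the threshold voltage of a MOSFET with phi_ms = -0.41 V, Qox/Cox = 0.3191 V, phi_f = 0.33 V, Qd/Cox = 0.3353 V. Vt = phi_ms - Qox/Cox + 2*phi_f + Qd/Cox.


Step 1: Vt = phi_ms - Qox/Cox + 2*phi_f + Qd/Cox
Step 2: Vt = -0.41 - 0.3191 + 2*0.33 + 0.3353
Step 3: Vt = -0.41 - 0.3191 + 0.66 + 0.3353
Step 4: Vt = 0.2662 V

0.2662


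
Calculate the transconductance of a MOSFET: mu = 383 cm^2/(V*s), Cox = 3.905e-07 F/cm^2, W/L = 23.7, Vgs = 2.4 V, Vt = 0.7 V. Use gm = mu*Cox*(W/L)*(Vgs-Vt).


Step 1: Vov = Vgs - Vt = 2.4 - 0.7 = 1.7 V
Step 2: gm = mu * Cox * (W/L) * Vov
Step 3: gm = 383 * 3.905e-07 * 23.7 * 1.7 = 6.03e-03 S

6.03e-03


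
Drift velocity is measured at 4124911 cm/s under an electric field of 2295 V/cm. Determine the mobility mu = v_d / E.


Step 1: mu = v_d / E
Step 2: mu = 4124911 / 2295
Step 3: mu = 1797.35 cm^2/(V*s)

1797.35


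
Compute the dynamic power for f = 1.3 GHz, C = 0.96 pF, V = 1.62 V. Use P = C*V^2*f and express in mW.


Step 1: V^2 = 1.62^2 = 2.6244 V^2
Step 2: P = C*V^2*f = 0.96e-12 F * 2.6244 * 1.3e9 Hz
Step 3: P = 3.2752512e-03 W
Step 4: P = 3.275 mW

3.275


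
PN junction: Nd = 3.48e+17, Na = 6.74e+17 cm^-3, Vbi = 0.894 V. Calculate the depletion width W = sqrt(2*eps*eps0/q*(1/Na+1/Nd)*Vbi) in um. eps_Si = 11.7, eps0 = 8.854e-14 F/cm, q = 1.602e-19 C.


Step 1: 1/Na + 1/Nd = 1/6.74e+17 + 1/3.48e+17 = 4.35724e-18
Step 2: 2*eps*eps0/q = 2*11.7*8.854e-14/1.602e-19 = 1.293281e+07
Step 3: W^2 = 1.293281e+07 * 4.35724e-18 * 0.894 = 5.03781e-11
Step 4: W = sqrt(5.03781e-11) = 7.098e-06 cm = 0.07098 um

0.07098


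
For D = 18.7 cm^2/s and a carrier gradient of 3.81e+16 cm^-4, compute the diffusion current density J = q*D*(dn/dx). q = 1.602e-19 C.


Step 1: J = q * D * (dn/dx)
Step 2: J = 1.602e-19 * 18.7 * 3.81e+16
Step 3: J = 1.14e-01 A/cm^2

1.14e-01


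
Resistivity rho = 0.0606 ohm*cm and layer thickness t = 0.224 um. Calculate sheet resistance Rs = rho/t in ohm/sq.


Step 1: Convert thickness to cm: t = 0.224 um = 2.2400e-05 cm
Step 2: Rs = rho / t = 0.0606 / 2.2400e-05
Step 3: Rs = 2705.4 ohm/sq

2705.4


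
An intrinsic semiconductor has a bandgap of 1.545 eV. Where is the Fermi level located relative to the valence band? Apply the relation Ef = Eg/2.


Step 1: For an intrinsic semiconductor, the Fermi level sits at midgap.
Step 2: Ef = Eg / 2 = 1.545 / 2 = 0.7725 eV

0.7725


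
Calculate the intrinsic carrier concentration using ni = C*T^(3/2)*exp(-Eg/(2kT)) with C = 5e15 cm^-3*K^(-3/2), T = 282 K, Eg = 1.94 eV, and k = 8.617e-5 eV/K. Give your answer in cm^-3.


Step 1: Compute kT = 8.617e-5 * 282 = 0.02429994 eV
Step 2: Exponent = -Eg/(2kT) = -1.94/(2*0.02429994) = -39.91779
Step 3: T^(3/2) = 282^1.5 = 4735.59
Step 4: ni = 5e15 * 4735.59 * exp(-39.91779) = 1.09e+02 cm^-3

1.09e+02


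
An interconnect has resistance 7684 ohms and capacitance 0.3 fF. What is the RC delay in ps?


Step 1: tau = R * C
Step 2: tau = 7684 * 0.3 fF = 7684 * 3.0e-16 F
Step 3: tau = 2.3052e-12 s = 2.3052 ps

2.3052


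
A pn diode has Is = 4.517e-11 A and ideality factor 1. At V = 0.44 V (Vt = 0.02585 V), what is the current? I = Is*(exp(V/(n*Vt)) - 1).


Step 1: V/(n*Vt) = 0.44/(1*0.02585) = 17.0213
Step 2: exp(17.0213) = 2.4675e+07
Step 3: I = 4.517e-11 * (2.4675e+07 - 1) = 1.11e-03 A

1.11e-03


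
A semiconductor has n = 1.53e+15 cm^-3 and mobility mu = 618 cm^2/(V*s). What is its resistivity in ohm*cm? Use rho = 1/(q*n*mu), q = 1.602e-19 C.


Step 1: sigma = q * n * mu = 1.602e-19 * 1.53e+15 * 618 = 1.51476e-01 S/cm
Step 2: rho = 1 / sigma = 1 / 1.51476e-01 = 6.602 ohm*cm

6.602


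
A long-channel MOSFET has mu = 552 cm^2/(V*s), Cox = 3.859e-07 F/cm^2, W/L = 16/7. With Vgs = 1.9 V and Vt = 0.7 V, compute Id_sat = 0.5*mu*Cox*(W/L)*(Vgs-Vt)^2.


Step 1: Overdrive voltage Vov = Vgs - Vt = 1.9 - 0.7 = 1.2 V
Step 2: W/L = 16/7 = 2.28571
Step 3: Id = 0.5 * 552 * 3.859e-07 * 2.28571 * 1.2^2
Step 4: Id = 3.51e-04 A

3.51e-04


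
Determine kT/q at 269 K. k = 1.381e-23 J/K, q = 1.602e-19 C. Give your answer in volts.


Step 1: kT = 1.381e-23 * 269 = 3.71489e-21 J
Step 2: Vt = kT/q = 3.71489e-21 / 1.602e-19
Step 3: Vt = 0.02319 V

0.02319


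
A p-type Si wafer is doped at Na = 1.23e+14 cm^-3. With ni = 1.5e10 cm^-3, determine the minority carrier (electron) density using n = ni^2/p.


Step 1: Majority hole concentration p ≈ Na = 1.23e+14 cm^-3
Step 2: n = ni^2 / Na = (1.5e10)^2 / 1.23e+14
Step 3: n = 1.83e+06 cm^-3

1.83e+06


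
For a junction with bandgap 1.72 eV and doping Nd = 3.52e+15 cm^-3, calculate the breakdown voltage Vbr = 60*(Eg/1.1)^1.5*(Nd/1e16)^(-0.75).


Step 1: Eg/1.1 = 1.72/1.1 = 1.563636
Step 2: (Eg/1.1)^1.5 = 1.563636^1.5 = 1.955255
Step 3: (Nd/1e16)^(-0.75) = (0.352)^(-0.75) = 2.188230
Step 4: Vbr = 60 * 1.955255 * 2.188230 = 256.7 V

256.7


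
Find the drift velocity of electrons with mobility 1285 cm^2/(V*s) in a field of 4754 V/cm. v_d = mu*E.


Step 1: v_d = mu * E
Step 2: v_d = 1285 * 4754 = 6108890
Step 3: v_d = 6.11e+06 cm/s

6.11e+06


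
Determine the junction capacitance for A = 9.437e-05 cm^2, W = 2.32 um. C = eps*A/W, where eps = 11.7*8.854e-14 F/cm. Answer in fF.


Step 1: eps_Si = 11.7 * 8.854e-14 = 1.035918e-12 F/cm
Step 2: W in cm = 2.32 * 1e-4 = 2.32e-04 cm
Step 3: C = 1.035918e-12 * 9.437e-05 / 2.32e-04 = 4.213775e-13 F
Step 4: C = 421.38 fF

421.38


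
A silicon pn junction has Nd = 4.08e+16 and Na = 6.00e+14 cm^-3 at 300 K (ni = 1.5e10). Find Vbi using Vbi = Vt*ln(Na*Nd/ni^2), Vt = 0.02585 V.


Step 1: Compute Na*Nd/ni^2 = 6.00e+14 * 4.08e+16 / (1.5e10)^2 = 1.0880e+11
Step 2: ln(1.0880e+11) = 25.4128
Step 3: Vbi = 0.02585 * 25.4128 = 0.657 V

0.657


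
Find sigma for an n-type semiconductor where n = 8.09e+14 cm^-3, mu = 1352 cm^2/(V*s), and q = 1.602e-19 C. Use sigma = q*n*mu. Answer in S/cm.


Step 1: sigma = q * n * mu
Step 2: sigma = 1.602e-19 * 8.09e+14 * 1352
Step 3: sigma = 1.752e-01 S/cm

1.752e-01


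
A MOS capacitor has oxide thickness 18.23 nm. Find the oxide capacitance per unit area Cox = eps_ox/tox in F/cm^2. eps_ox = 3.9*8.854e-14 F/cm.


Step 1: eps_ox = 3.9 * 8.854e-14 = 3.45306e-13 F/cm
Step 2: tox in cm = 18.23 nm * 1e-7 = 1.8230e-06 cm
Step 3: Cox = 3.45306e-13 / 1.8230e-06 = 1.89e-07 F/cm^2

1.89e-07


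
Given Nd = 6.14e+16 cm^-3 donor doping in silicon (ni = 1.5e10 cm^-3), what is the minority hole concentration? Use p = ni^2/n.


Step 1: Since Nd >> ni, n ≈ Nd = 6.14e+16 cm^-3
Step 2: p = ni^2 / n = (1.5e10)^2 / 6.14e+16
Step 3: p = 2.25e20 / 6.14e+16 = 3.66e+03 cm^-3

3.66e+03


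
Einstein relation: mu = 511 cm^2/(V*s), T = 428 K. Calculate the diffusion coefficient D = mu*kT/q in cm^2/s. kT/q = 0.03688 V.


Step 1: D = mu * (kT/q)
Step 2: D = 511 * 0.03688
Step 3: D = 18.85 cm^2/s

18.85


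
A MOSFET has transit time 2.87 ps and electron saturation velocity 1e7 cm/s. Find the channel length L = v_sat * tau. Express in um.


Step 1: tau in seconds = 2.87 ps * 1e-12 = 2.8700e-12 s
Step 2: L = v_sat * tau = 1e7 * 2.8700e-12 = 2.8700e-05 cm
Step 3: L in um = 2.8700e-05 * 1e4 = 0.287 um

0.287


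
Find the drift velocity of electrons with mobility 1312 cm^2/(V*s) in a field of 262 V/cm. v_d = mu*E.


Step 1: v_d = mu * E
Step 2: v_d = 1312 * 262 = 343744
Step 3: v_d = 3.44e+05 cm/s

3.44e+05


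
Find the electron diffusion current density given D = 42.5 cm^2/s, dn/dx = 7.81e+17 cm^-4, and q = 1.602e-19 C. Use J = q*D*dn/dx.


Step 1: J = q * D * (dn/dx)
Step 2: J = 1.602e-19 * 42.5 * 7.81e+17
Step 3: J = 5.32e+00 A/cm^2

5.32e+00


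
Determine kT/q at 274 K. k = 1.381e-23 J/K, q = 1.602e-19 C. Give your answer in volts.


Step 1: kT = 1.381e-23 * 274 = 3.78394e-21 J
Step 2: Vt = kT/q = 3.78394e-21 / 1.602e-19
Step 3: Vt = 0.02362 V

0.02362


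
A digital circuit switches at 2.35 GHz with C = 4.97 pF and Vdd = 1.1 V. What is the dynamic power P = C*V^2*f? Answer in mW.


Step 1: V^2 = 1.1^2 = 1.21 V^2
Step 2: P = C*V^2*f = 4.97e-12 F * 1.21 * 2.35e9 Hz
Step 3: P = 1.4132195e-02 W
Step 4: P = 14.132 mW

14.132


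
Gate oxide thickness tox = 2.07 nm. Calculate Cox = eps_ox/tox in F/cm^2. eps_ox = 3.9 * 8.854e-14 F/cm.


Step 1: eps_ox = 3.9 * 8.854e-14 = 3.45306e-13 F/cm
Step 2: tox in cm = 2.07 nm * 1e-7 = 2.0700e-07 cm
Step 3: Cox = 3.45306e-13 / 2.0700e-07 = 1.67e-06 F/cm^2

1.67e-06


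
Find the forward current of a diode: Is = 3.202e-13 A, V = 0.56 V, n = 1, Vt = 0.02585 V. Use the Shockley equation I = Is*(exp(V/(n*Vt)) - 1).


Step 1: V/(n*Vt) = 0.56/(1*0.02585) = 21.6634
Step 2: exp(21.6634) = 2.5603e+09
Step 3: I = 3.202e-13 * (2.5603e+09 - 1) = 8.20e-04 A

8.20e-04


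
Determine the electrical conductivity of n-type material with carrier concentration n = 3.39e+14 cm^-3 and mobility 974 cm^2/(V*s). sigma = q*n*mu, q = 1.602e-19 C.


Step 1: sigma = q * n * mu
Step 2: sigma = 1.602e-19 * 3.39e+14 * 974
Step 3: sigma = 5.290e-02 S/cm

5.290e-02


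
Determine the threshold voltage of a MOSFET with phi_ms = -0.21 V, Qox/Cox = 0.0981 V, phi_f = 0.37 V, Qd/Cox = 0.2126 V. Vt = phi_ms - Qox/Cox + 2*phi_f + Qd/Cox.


Step 1: Vt = phi_ms - Qox/Cox + 2*phi_f + Qd/Cox
Step 2: Vt = -0.21 - 0.0981 + 2*0.37 + 0.2126
Step 3: Vt = -0.21 - 0.0981 + 0.74 + 0.2126
Step 4: Vt = 0.6445 V

0.6445


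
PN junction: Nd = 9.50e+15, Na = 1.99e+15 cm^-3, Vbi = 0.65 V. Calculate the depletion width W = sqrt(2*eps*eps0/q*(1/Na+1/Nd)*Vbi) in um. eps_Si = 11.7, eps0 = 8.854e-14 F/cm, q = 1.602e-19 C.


Step 1: 1/Na + 1/Nd = 1/1.99e+15 + 1/9.50e+15 = 6.07776e-16
Step 2: 2*eps*eps0/q = 2*11.7*8.854e-14/1.602e-19 = 1.293281e+07
Step 3: W^2 = 1.293281e+07 * 6.07776e-16 * 0.65 = 5.10916e-09
Step 4: W = sqrt(5.10916e-09) = 7.148e-05 cm = 0.7148 um

0.7148


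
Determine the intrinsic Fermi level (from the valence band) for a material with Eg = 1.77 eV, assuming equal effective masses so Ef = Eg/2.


Step 1: For an intrinsic semiconductor, the Fermi level sits at midgap.
Step 2: Ef = Eg / 2 = 1.77 / 2 = 0.885 eV

0.885


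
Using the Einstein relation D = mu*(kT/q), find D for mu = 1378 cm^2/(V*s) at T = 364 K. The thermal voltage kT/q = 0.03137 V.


Step 1: D = mu * (kT/q)
Step 2: D = 1378 * 0.03137
Step 3: D = 43.23 cm^2/s

43.23


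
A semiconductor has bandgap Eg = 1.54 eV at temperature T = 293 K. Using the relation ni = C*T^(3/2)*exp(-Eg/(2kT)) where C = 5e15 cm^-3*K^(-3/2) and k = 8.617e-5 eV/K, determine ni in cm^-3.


Step 1: Compute kT = 8.617e-5 * 293 = 0.02524781 eV
Step 2: Exponent = -Eg/(2kT) = -1.54/(2*0.02524781) = -30.49769
Step 3: T^(3/2) = 293^1.5 = 5015.35
Step 4: ni = 5e15 * 5015.35 * exp(-30.49769) = 1.43e+06 cm^-3

1.43e+06


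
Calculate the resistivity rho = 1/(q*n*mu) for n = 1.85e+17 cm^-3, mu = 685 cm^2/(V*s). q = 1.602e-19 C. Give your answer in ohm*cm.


Step 1: sigma = q * n * mu = 1.602e-19 * 1.85e+17 * 685 = 2.03013e+01 S/cm
Step 2: rho = 1 / sigma = 1 / 2.03013e+01 = 0.04926 ohm*cm

0.04926


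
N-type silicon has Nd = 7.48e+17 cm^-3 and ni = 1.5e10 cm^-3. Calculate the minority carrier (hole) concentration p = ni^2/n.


Step 1: Since Nd >> ni, n ≈ Nd = 7.48e+17 cm^-3
Step 2: p = ni^2 / n = (1.5e10)^2 / 7.48e+17
Step 3: p = 2.25e20 / 7.48e+17 = 3.01e+02 cm^-3

3.01e+02


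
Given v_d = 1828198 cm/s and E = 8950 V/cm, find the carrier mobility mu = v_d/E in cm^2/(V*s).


Step 1: mu = v_d / E
Step 2: mu = 1828198 / 8950
Step 3: mu = 204.27 cm^2/(V*s)

204.27


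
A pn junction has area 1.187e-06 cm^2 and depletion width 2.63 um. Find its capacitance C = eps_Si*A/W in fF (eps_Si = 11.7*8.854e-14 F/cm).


Step 1: eps_Si = 11.7 * 8.854e-14 = 1.035918e-12 F/cm
Step 2: W in cm = 2.63 * 1e-4 = 2.63e-04 cm
Step 3: C = 1.035918e-12 * 1.187e-06 / 2.63e-04 = 4.675417e-15 F
Step 4: C = 4.68 fF

4.68


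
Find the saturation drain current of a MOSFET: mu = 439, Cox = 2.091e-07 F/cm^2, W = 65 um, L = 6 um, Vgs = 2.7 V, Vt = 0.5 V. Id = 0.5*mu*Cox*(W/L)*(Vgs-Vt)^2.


Step 1: Overdrive voltage Vov = Vgs - Vt = 2.7 - 0.5 = 2.2 V
Step 2: W/L = 65/6 = 10.8333
Step 3: Id = 0.5 * 439 * 2.091e-07 * 10.8333 * 2.2^2
Step 4: Id = 2.41e-03 A

2.41e-03


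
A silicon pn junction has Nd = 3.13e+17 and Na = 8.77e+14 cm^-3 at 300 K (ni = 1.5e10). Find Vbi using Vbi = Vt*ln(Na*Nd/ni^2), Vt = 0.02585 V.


Step 1: Compute Na*Nd/ni^2 = 8.77e+14 * 3.13e+17 / (1.5e10)^2 = 1.2200e+12
Step 2: ln(1.2200e+12) = 27.8299
Step 3: Vbi = 0.02585 * 27.8299 = 0.719 V

0.719


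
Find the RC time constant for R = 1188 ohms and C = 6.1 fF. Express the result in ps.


Step 1: tau = R * C
Step 2: tau = 1188 * 6.1 fF = 1188 * 6.1e-15 F
Step 3: tau = 7.2468e-12 s = 7.2468 ps

7.2468


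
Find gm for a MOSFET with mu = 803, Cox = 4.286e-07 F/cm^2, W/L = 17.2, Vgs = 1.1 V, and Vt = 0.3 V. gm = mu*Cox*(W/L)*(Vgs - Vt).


Step 1: Vov = Vgs - Vt = 1.1 - 0.3 = 0.8 V
Step 2: gm = mu * Cox * (W/L) * Vov
Step 3: gm = 803 * 4.286e-07 * 17.2 * 0.8 = 4.74e-03 S

4.74e-03


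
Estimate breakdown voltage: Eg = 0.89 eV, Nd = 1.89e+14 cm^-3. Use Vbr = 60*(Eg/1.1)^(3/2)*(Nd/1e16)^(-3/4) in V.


Step 1: Eg/1.1 = 0.89/1.1 = 0.809091
Step 2: (Eg/1.1)^1.5 = 0.809091^1.5 = 0.727773
Step 3: (Nd/1e16)^(-0.75) = (0.0189)^(-0.75) = 19.617951
Step 4: Vbr = 60 * 0.727773 * 19.617951 = 856.6 V

856.6


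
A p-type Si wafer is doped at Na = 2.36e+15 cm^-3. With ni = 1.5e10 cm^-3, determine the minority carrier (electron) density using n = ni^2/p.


Step 1: Majority hole concentration p ≈ Na = 2.36e+15 cm^-3
Step 2: n = ni^2 / Na = (1.5e10)^2 / 2.36e+15
Step 3: n = 9.53e+04 cm^-3

9.53e+04


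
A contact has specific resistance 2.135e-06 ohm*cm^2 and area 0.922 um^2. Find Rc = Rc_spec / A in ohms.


Step 1: Convert area to cm^2: 0.922 um^2 = 9.2200e-09 cm^2
Step 2: Rc = Rc_spec / A = 2.135e-06 / 9.2200e-09
Step 3: Rc = 2.32e+02 ohms

2.32e+02


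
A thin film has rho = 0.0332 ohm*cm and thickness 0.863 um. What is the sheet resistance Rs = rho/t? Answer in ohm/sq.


Step 1: Convert thickness to cm: t = 0.863 um = 8.6300e-05 cm
Step 2: Rs = rho / t = 0.0332 / 8.6300e-05
Step 3: Rs = 384.7 ohm/sq

384.7


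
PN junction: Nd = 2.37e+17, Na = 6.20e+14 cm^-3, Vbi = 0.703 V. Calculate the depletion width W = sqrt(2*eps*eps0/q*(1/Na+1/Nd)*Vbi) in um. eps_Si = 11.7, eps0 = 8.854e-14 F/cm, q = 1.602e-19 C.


Step 1: 1/Na + 1/Nd = 1/6.20e+14 + 1/2.37e+17 = 1.61712e-15
Step 2: 2*eps*eps0/q = 2*11.7*8.854e-14/1.602e-19 = 1.293281e+07
Step 3: W^2 = 1.293281e+07 * 1.61712e-15 * 0.703 = 1.47025e-08
Step 4: W = sqrt(1.47025e-08) = 1.213e-04 cm = 1.213 um

1.213


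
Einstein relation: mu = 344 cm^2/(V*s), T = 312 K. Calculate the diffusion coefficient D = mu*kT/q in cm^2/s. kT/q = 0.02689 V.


Step 1: D = mu * (kT/q)
Step 2: D = 344 * 0.02689
Step 3: D = 9.25 cm^2/s

9.25


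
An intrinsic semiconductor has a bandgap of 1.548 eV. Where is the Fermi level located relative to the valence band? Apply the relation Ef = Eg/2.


Step 1: For an intrinsic semiconductor, the Fermi level sits at midgap.
Step 2: Ef = Eg / 2 = 1.548 / 2 = 0.774 eV

0.774


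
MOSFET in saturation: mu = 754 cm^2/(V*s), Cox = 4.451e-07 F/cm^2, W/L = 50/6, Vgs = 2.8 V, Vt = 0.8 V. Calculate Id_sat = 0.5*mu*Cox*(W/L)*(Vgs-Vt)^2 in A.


Step 1: Overdrive voltage Vov = Vgs - Vt = 2.8 - 0.8 = 2.0 V
Step 2: W/L = 50/6 = 8.33333
Step 3: Id = 0.5 * 754 * 4.451e-07 * 8.33333 * 2.0^2
Step 4: Id = 5.59e-03 A

5.59e-03


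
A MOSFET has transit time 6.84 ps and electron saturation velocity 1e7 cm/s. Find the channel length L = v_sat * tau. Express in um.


Step 1: tau in seconds = 6.84 ps * 1e-12 = 6.8400e-12 s
Step 2: L = v_sat * tau = 1e7 * 6.8400e-12 = 6.8400e-05 cm
Step 3: L in um = 6.8400e-05 * 1e4 = 0.684 um

0.684


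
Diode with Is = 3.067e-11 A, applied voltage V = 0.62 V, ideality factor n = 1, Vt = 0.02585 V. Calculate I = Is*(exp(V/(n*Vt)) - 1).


Step 1: V/(n*Vt) = 0.62/(1*0.02585) = 23.9845
Step 2: exp(23.9845) = 2.6082e+10
Step 3: I = 3.067e-11 * (2.6082e+10 - 1) = 8.00e-01 A

8.00e-01


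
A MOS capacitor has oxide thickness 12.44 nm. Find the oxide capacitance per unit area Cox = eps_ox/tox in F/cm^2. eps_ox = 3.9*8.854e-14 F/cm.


Step 1: eps_ox = 3.9 * 8.854e-14 = 3.45306e-13 F/cm
Step 2: tox in cm = 12.44 nm * 1e-7 = 1.2440e-06 cm
Step 3: Cox = 3.45306e-13 / 1.2440e-06 = 2.78e-07 F/cm^2

2.78e-07


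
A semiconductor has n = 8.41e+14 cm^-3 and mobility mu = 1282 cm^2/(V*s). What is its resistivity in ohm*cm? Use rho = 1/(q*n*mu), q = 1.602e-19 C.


Step 1: sigma = q * n * mu = 1.602e-19 * 8.41e+14 * 1282 = 1.72722e-01 S/cm
Step 2: rho = 1 / sigma = 1 / 1.72722e-01 = 5.79 ohm*cm

5.79


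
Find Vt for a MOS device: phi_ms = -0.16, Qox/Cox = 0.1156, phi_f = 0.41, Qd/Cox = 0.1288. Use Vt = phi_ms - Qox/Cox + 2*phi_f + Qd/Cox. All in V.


Step 1: Vt = phi_ms - Qox/Cox + 2*phi_f + Qd/Cox
Step 2: Vt = -0.16 - 0.1156 + 2*0.41 + 0.1288
Step 3: Vt = -0.16 - 0.1156 + 0.82 + 0.1288
Step 4: Vt = 0.6732 V

0.6732


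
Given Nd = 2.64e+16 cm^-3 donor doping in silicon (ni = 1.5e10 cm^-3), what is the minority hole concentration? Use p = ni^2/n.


Step 1: Since Nd >> ni, n ≈ Nd = 2.64e+16 cm^-3
Step 2: p = ni^2 / n = (1.5e10)^2 / 2.64e+16
Step 3: p = 2.25e20 / 2.64e+16 = 8.52e+03 cm^-3

8.52e+03


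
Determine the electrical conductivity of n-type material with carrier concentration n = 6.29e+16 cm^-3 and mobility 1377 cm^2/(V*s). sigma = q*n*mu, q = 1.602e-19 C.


Step 1: sigma = q * n * mu
Step 2: sigma = 1.602e-19 * 6.29e+16 * 1377
Step 3: sigma = 1.388e+01 S/cm

1.388e+01


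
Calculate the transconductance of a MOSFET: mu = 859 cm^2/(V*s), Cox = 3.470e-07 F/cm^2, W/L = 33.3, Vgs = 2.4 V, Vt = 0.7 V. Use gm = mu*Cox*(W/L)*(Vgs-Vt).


Step 1: Vov = Vgs - Vt = 2.4 - 0.7 = 1.7 V
Step 2: gm = mu * Cox * (W/L) * Vov
Step 3: gm = 859 * 3.470e-07 * 33.3 * 1.7 = 1.69e-02 S

1.69e-02


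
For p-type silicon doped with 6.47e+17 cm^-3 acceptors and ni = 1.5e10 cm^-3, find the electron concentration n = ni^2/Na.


Step 1: Majority hole concentration p ≈ Na = 6.47e+17 cm^-3
Step 2: n = ni^2 / Na = (1.5e10)^2 / 6.47e+17
Step 3: n = 3.48e+02 cm^-3

3.48e+02


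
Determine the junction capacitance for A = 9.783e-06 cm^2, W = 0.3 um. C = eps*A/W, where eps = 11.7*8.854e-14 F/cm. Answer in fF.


Step 1: eps_Si = 11.7 * 8.854e-14 = 1.035918e-12 F/cm
Step 2: W in cm = 0.3 * 1e-4 = 3.00e-05 cm
Step 3: C = 1.035918e-12 * 9.783e-06 / 3.00e-05 = 3.378129e-13 F
Step 4: C = 337.81 fF

337.81


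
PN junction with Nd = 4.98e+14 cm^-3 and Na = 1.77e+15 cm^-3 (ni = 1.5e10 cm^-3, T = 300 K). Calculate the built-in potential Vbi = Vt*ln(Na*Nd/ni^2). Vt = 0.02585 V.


Step 1: Compute Na*Nd/ni^2 = 1.77e+15 * 4.98e+14 / (1.5e10)^2 = 3.9176e+09
Step 2: ln(3.9176e+09) = 22.0887
Step 3: Vbi = 0.02585 * 22.0887 = 0.571 V

0.571


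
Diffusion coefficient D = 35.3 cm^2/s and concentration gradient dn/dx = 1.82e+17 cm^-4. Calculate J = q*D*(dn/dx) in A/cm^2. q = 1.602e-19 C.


Step 1: J = q * D * (dn/dx)
Step 2: J = 1.602e-19 * 35.3 * 1.82e+17
Step 3: J = 1.03e+00 A/cm^2

1.03e+00


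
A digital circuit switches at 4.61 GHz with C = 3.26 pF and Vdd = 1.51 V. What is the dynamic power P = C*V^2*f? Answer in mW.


Step 1: V^2 = 1.51^2 = 2.2801 V^2
Step 2: P = C*V^2*f = 3.26e-12 F * 2.2801 * 4.61e9 Hz
Step 3: P = 3.426671086e-02 W
Step 4: P = 34.267 mW

34.267


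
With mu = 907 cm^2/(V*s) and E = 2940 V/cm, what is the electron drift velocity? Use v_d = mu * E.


Step 1: v_d = mu * E
Step 2: v_d = 907 * 2940 = 2666580
Step 3: v_d = 2.67e+06 cm/s

2.67e+06


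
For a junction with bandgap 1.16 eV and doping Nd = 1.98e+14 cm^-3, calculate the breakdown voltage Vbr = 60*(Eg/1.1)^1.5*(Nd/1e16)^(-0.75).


Step 1: Eg/1.1 = 1.16/1.1 = 1.054545
Step 2: (Eg/1.1)^1.5 = 1.054545^1.5 = 1.082923
Step 3: (Nd/1e16)^(-0.75) = (0.0198)^(-0.75) = 18.945283
Step 4: Vbr = 60 * 1.082923 * 18.945283 = 1231.0 V

1231.0


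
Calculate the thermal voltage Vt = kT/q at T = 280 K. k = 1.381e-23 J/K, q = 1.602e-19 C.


Step 1: kT = 1.381e-23 * 280 = 3.8668e-21 J
Step 2: Vt = kT/q = 3.8668e-21 / 1.602e-19
Step 3: Vt = 0.02414 V

0.02414


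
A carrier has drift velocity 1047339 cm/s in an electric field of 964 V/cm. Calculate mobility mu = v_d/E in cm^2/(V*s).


Step 1: mu = v_d / E
Step 2: mu = 1047339 / 964
Step 3: mu = 1086.45 cm^2/(V*s)

1086.45


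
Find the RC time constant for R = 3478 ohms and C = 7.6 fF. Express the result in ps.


Step 1: tau = R * C
Step 2: tau = 3478 * 7.6 fF = 3478 * 7.6e-15 F
Step 3: tau = 2.64328e-11 s = 26.4328 ps

26.4328


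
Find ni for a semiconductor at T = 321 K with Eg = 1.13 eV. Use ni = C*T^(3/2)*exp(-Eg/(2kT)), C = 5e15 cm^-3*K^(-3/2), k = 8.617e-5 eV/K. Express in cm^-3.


Step 1: Compute kT = 8.617e-5 * 321 = 0.02766057 eV
Step 2: Exponent = -Eg/(2kT) = -1.13/(2*0.02766057) = -20.42619
Step 3: T^(3/2) = 321^1.5 = 5751.19
Step 4: ni = 5e15 * 5751.19 * exp(-20.42619) = 3.87e+10 cm^-3

3.87e+10


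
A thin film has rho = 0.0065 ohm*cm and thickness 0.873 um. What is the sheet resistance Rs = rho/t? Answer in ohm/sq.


Step 1: Convert thickness to cm: t = 0.873 um = 8.7300e-05 cm
Step 2: Rs = rho / t = 0.0065 / 8.7300e-05
Step 3: Rs = 74.5 ohm/sq

74.5


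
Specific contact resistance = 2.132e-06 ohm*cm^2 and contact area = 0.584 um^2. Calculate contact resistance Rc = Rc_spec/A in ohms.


Step 1: Convert area to cm^2: 0.584 um^2 = 5.8400e-09 cm^2
Step 2: Rc = Rc_spec / A = 2.132e-06 / 5.8400e-09
Step 3: Rc = 3.65e+02 ohms

3.65e+02


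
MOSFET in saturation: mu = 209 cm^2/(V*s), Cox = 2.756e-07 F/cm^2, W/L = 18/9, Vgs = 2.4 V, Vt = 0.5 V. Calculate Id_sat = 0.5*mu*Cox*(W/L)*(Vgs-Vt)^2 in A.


Step 1: Overdrive voltage Vov = Vgs - Vt = 2.4 - 0.5 = 1.9 V
Step 2: W/L = 18/9 = 2
Step 3: Id = 0.5 * 209 * 2.756e-07 * 2 * 1.9^2
Step 4: Id = 2.08e-04 A

2.08e-04


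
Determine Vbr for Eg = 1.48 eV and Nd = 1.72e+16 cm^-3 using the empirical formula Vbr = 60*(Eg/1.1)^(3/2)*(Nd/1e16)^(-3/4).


Step 1: Eg/1.1 = 1.48/1.1 = 1.345455
Step 2: (Eg/1.1)^1.5 = 1.345455^1.5 = 1.560644
Step 3: (Nd/1e16)^(-0.75) = (1.72)^(-0.75) = 0.665815
Step 4: Vbr = 60 * 1.560644 * 0.665815 = 62.3 V

62.3


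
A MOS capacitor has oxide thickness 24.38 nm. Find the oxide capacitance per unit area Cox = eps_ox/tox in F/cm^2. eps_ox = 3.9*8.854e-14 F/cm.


Step 1: eps_ox = 3.9 * 8.854e-14 = 3.45306e-13 F/cm
Step 2: tox in cm = 24.38 nm * 1e-7 = 2.4380e-06 cm
Step 3: Cox = 3.45306e-13 / 2.4380e-06 = 1.42e-07 F/cm^2

1.42e-07


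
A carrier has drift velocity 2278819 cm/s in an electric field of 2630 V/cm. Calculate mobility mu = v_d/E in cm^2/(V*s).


Step 1: mu = v_d / E
Step 2: mu = 2278819 / 2630
Step 3: mu = 866.47 cm^2/(V*s)

866.47


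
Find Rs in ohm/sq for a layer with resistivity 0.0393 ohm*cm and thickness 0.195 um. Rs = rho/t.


Step 1: Convert thickness to cm: t = 0.195 um = 1.9500e-05 cm
Step 2: Rs = rho / t = 0.0393 / 1.9500e-05
Step 3: Rs = 2015.4 ohm/sq

2015.4
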